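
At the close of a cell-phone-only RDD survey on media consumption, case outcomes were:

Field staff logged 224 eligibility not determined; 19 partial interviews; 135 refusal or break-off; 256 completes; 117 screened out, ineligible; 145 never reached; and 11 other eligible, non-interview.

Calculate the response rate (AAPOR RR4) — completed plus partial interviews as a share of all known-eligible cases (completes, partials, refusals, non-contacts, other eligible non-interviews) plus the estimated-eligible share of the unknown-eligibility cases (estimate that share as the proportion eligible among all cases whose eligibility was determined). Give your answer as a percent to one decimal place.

Numerator: 256 + 19 = 275
Eligible (known): 256 + 19 + 135 + 145 + 11 = 566
e = 566 / (566 + 117) = 566 / 683 = 0.8287
e × U: 0.8287 × 224 = 185.63
Denominator: 566 + 185.63 = 751.63
RR4 = 275 / 751.63 = 0.3659

36.6%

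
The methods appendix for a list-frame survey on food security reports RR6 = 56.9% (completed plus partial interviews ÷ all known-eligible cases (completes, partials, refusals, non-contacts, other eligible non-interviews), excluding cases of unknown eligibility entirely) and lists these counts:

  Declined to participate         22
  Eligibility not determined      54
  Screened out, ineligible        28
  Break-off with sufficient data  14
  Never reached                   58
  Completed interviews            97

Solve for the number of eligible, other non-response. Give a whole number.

4

Numerator → 97 + 14 = 111
RR6 = 111 / D = 0.569
D = 111 / 0.569 = 195.1
Rest of base = 191
eligible, other non-response = 195.1 − 191 ≈ 4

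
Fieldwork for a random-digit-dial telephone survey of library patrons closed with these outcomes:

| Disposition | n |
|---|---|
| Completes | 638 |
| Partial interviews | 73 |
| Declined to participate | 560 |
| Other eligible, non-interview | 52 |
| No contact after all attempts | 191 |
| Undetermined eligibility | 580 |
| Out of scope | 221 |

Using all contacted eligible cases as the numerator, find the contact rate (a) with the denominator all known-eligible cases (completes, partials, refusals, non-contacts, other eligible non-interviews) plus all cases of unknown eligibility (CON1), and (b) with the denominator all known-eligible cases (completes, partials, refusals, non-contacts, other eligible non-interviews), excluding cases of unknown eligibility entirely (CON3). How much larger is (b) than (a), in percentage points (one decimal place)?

Top = 638 + 73 + 560 + 52 = 1323
Base = 638 + 73 + 560 + 191 + 52 + 580 = 2094
CON1 = 1323 / 2094 = 0.6318
Base = 638 + 73 + 560 + 191 + 52 = 1514
CON3 = 1323 / 1514 = 0.8738
Difference = 87.38 − 63.18 = 24.20 percentage points

24.2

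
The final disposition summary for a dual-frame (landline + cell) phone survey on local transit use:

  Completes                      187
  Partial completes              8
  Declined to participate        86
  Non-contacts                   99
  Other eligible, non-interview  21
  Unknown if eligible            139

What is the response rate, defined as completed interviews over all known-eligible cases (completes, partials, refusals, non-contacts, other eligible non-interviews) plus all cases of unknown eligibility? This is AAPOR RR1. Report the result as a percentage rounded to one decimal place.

34.6%

Numerator: 187
Denominator: 187 + 8 + 86 + 99 + 21 + 139 = 540
RR1 = 187 / 540 = 0.3463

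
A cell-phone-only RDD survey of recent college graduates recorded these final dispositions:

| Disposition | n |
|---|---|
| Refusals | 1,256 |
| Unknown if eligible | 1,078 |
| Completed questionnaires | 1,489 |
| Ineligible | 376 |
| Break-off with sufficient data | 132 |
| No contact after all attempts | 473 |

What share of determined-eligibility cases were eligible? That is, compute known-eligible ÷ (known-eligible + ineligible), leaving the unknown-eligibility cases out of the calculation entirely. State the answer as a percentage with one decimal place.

Known eligible = 1489 + 132 + 1256 + 473 = 3350
e = 3350 / (3350 + 376) = 3350 / 3726 = 0.8991

89.9%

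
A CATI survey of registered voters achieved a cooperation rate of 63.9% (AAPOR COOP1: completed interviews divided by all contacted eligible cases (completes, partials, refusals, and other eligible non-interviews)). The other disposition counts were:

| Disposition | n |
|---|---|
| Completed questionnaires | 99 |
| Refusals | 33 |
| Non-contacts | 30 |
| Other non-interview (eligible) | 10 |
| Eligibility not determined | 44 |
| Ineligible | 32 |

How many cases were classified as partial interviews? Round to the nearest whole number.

13

COOP1 = 99 / D = 0.639
D = 99 / 0.639 = 154.9
Rest of base = 142
partial interviews = 154.9 − 142 ≈ 13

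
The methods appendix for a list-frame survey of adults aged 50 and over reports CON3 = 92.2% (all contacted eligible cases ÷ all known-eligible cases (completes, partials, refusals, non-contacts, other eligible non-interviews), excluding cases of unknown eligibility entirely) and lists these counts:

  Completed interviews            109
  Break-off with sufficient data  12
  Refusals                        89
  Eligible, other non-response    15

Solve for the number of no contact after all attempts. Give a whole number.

19

Num → 109 + 12 + 89 + 15 = 225
CON3 = 225 / D = 0.922
D = 225 / 0.922 = 244.0
Remaining denominator categories sum to 225
no contact after all attempts = 244.0 − 225 ≈ 19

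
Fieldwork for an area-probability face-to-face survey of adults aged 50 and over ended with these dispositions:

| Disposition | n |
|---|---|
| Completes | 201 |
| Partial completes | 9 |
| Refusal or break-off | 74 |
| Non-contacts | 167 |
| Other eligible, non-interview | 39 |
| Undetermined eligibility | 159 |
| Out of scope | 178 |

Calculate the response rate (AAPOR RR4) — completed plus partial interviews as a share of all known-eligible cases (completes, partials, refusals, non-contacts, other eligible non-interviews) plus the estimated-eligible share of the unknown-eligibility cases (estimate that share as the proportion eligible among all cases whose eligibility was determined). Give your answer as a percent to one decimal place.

34.6%

Num = 201 + 9 = 210
Determined eligible = 201 + 9 + 74 + 167 + 39 = 490
e = 490 / (490 + 178) = 490 / 668 = 0.7335
e × U = 0.7335 × 159 = 116.63
Denom = 490 + 116.63 = 606.63
RR4 = 210 / 606.63 = 0.3462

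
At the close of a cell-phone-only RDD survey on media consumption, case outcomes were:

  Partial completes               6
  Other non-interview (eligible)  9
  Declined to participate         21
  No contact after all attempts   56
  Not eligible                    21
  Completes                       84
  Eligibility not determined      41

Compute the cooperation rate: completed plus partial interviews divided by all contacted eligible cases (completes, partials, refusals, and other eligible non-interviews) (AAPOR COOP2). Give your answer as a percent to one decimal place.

75.0%

Num = 84 + 6 = 90
Base = 84 + 6 + 21 + 9 = 120
COOP2 = 90 / 120 = 0.7500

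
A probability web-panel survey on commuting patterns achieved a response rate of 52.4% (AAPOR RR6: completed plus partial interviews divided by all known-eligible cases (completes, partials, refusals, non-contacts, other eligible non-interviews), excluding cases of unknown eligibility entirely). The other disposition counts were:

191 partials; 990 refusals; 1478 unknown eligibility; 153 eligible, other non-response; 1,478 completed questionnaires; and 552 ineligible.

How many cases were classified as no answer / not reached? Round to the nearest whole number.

Top → 1478 + 191 = 1669
RR6 = 1669 / D = 0.524
D = 1669 / 0.524 = 3185.1
Rest of base = 2812
no answer / not reached = 3185.1 − 2812 ≈ 373

373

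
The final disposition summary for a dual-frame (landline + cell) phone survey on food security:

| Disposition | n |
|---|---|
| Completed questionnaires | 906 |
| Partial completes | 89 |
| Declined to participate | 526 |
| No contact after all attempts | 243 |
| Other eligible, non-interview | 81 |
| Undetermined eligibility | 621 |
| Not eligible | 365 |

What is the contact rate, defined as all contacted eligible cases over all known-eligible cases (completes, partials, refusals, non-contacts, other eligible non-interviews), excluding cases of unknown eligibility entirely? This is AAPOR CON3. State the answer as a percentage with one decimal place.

86.8%

Num = 906 + 89 + 526 + 81 = 1602
Denominator = 906 + 89 + 526 + 243 + 81 = 1845
CON3 = 1602 / 1845 = 0.8683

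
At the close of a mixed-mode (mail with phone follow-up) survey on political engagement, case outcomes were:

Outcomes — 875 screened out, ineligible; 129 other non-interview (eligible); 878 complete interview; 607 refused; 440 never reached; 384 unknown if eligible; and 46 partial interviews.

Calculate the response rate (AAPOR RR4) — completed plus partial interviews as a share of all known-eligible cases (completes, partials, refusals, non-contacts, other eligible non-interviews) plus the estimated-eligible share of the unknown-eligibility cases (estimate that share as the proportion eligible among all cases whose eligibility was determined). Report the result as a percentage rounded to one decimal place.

Top: 878 + 46 = 924
Known eligible: 878 + 46 + 607 + 440 + 129 = 2100
e = 2100 / (2100 + 875) = 2100 / 2975 = 0.7059
Eligible share of unknowns: 0.7059 × 384 = 271.07
Base: 2100 + 271.07 = 2371.07
RR4 = 924 / 2371.07 = 0.3897

39.0%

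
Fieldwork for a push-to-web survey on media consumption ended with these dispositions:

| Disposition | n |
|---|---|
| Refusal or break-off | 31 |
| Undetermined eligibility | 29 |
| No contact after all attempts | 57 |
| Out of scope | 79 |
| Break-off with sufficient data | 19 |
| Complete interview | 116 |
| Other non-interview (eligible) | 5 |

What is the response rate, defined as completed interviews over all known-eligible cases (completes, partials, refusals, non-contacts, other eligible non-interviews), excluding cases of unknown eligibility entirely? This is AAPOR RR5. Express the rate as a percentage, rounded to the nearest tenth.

50.9%

Numerator: 116
Denom: 116 + 19 + 31 + 57 + 5 = 228
RR5 = 116 / 228 = 0.5088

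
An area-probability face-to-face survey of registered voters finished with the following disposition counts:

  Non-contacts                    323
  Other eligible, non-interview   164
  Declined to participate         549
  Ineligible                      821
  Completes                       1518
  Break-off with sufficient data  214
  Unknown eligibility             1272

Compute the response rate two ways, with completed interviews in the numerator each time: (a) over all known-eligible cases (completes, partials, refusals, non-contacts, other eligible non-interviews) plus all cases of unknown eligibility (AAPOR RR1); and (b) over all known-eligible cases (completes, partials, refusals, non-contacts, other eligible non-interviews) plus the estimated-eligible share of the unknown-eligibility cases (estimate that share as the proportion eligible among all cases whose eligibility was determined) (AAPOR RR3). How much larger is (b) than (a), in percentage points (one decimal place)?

Top: 1518
Denominator: 1518 + 214 + 549 + 323 + 164 + 1272 = 4040
RR1 = 1518 / 4040 = 0.3757
Known eligible: 1518 + 214 + 549 + 323 + 164 = 2768
e = 2768 / (2768 + 821) = 2768 / 3589 = 0.7712
Eligible share of unknowns: 0.7712 × 1272 = 980.97
Denominator: 2768 + 980.97 = 3748.97
RR3 = 1518 / 3748.97 = 0.4049
Difference = 40.49 − 37.57 = 2.92 percentage points

2.9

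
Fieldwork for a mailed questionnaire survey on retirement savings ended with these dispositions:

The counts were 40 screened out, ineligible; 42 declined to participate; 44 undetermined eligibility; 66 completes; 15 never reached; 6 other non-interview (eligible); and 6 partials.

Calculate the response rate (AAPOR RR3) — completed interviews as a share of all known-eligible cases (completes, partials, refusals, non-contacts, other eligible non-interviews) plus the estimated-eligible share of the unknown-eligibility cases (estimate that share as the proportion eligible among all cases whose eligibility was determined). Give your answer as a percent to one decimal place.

39.1%

Num = 66
Determined eligible = 66 + 6 + 42 + 15 + 6 = 135
e = 135 / (135 + 40) = 135 / 175 = 0.7714
Estimated eligible among unknowns = 0.7714 × 44 = 33.94
Denom = 135 + 33.94 = 168.94
RR3 = 66 / 168.94 = 0.3907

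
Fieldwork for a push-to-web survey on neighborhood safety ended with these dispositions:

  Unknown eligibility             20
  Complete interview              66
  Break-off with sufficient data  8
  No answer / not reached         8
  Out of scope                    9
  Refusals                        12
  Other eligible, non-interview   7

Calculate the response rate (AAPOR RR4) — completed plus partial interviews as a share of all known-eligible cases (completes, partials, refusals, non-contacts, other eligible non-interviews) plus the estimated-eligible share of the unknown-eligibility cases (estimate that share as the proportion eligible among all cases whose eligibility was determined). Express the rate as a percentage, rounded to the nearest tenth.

Top = 66 + 8 = 74
Determined eligible = 66 + 8 + 12 + 8 + 7 = 101
e = 101 / (101 + 9) = 101 / 110 = 0.9182
Estimated eligible among unknowns = 0.9182 × 20 = 18.36
Base = 101 + 18.36 = 119.36
RR4 = 74 / 119.36 = 0.6200

62.0%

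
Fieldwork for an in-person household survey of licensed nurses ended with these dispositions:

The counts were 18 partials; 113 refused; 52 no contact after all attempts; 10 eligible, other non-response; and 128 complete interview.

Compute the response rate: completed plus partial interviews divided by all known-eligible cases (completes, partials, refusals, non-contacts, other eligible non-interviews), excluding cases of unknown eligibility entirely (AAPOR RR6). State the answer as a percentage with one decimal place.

45.5%

Num = 128 + 18 = 146
Base = 128 + 18 + 113 + 52 + 10 = 321
RR6 = 146 / 321 = 0.4548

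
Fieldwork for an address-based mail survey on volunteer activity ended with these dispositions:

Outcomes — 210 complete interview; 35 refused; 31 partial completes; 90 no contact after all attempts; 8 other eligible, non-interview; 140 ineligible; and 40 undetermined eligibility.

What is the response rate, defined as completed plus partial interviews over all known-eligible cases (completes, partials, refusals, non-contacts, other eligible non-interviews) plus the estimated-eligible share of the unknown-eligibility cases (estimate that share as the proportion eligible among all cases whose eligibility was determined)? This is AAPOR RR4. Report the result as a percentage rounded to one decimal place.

59.8%

Numerator → 210 + 31 = 241
Known eligible → 210 + 31 + 35 + 90 + 8 = 374
e = 374 / (374 + 140) = 374 / 514 = 0.7276
Estimated eligible among unknowns → 0.7276 × 40 = 29.10
Base → 374 + 29.10 = 403.10
RR4 = 241 / 403.10 = 0.5979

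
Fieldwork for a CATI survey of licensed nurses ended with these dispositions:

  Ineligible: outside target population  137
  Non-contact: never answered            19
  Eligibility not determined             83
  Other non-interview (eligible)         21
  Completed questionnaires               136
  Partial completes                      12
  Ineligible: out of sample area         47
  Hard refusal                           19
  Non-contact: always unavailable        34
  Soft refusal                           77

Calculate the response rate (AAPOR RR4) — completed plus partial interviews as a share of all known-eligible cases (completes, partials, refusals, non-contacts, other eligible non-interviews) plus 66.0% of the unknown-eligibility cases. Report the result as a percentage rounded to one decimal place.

Refused = 19 + 77 = 96
Non-contacts = 19 + 34 = 53
Out of scope = 137 + 47 = 184
Num: 136 + 12 = 148
Determined eligible: 136 + 12 + 96 + 53 + 21 = 318
Eligible share of unknowns: 0.6600 × 83 = 54.78
Denominator: 318 + 54.78 = 372.78
RR4 = 148 / 372.78 = 0.3970

39.7%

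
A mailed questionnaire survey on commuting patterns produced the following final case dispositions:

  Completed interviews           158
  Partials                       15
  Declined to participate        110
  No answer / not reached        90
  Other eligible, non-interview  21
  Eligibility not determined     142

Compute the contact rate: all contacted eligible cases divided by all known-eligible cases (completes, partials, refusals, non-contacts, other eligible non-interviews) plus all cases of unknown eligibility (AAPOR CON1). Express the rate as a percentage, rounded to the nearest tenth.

Top → 158 + 15 + 110 + 21 = 304
Denom → 158 + 15 + 110 + 90 + 21 + 142 = 536
CON1 = 304 / 536 = 0.5672

56.7%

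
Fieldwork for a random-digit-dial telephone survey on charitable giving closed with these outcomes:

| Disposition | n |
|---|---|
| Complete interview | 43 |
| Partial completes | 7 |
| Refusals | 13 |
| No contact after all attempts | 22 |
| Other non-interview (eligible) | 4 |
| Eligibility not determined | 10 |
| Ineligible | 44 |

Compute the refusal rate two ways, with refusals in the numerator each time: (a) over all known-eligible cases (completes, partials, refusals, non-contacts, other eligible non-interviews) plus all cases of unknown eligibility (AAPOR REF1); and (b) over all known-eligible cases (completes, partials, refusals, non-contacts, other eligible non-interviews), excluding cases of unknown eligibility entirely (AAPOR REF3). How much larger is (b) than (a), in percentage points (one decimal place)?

1.5

Numerator: 13
Denom: 43 + 7 + 13 + 22 + 4 + 10 = 99
REF1 = 13 / 99 = 0.1313
Denom: 43 + 7 + 13 + 22 + 4 = 89
REF3 = 13 / 89 = 0.1461
Difference = 14.61 − 13.13 = 1.48 percentage points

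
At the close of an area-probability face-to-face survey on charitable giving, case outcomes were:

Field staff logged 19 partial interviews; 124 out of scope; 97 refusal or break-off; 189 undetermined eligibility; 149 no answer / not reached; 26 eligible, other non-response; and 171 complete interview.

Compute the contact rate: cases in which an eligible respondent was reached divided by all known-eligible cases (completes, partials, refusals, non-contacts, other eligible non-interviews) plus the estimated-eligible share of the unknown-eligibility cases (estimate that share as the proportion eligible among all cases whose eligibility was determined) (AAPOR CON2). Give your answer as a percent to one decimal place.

51.2%

Numerator: 171 + 19 + 97 + 26 = 313
Determined eligible: 171 + 19 + 97 + 149 + 26 = 462
e = 462 / (462 + 124) = 462 / 586 = 0.7884
Eligible share of unknowns: 0.7884 × 189 = 149.01
Base: 462 + 149.01 = 611.01
CON2 = 313 / 611.01 = 0.5123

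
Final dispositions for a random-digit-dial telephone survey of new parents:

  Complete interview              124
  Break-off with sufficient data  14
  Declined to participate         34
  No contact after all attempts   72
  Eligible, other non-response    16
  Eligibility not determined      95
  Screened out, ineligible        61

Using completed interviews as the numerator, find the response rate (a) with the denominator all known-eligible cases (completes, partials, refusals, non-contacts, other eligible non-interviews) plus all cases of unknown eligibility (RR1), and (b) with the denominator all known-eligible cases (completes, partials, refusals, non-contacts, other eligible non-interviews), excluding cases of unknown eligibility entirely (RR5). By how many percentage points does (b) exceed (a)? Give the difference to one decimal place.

12.8

Num = 124
Denom = 124 + 14 + 34 + 72 + 16 + 95 = 355
RR1 = 124 / 355 = 0.3493
Denom = 124 + 14 + 34 + 72 + 16 = 260
RR5 = 124 / 260 = 0.4769
Difference = 47.69 − 34.93 = 12.76 percentage points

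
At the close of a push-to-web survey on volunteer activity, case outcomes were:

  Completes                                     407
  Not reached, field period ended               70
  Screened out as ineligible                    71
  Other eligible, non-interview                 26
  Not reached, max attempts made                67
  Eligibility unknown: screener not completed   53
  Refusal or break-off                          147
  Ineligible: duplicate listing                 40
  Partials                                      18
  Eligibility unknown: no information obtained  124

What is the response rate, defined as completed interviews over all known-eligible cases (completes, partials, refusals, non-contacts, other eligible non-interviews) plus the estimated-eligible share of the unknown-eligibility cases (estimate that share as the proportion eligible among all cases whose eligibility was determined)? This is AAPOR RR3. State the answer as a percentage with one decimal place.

45.8%

Never reached = 70 + 67 = 137
Unknown if eligible = 53 + 124 = 177
Ineligible = 71 + 40 = 111
Num → 407
Eligible (known) → 407 + 18 + 147 + 137 + 26 = 735
e = 735 / (735 + 111) = 735 / 846 = 0.8688
Estimated eligible among unknowns → 0.8688 × 177 = 153.78
Denominator → 735 + 153.78 = 888.78
RR3 = 407 / 888.78 = 0.4579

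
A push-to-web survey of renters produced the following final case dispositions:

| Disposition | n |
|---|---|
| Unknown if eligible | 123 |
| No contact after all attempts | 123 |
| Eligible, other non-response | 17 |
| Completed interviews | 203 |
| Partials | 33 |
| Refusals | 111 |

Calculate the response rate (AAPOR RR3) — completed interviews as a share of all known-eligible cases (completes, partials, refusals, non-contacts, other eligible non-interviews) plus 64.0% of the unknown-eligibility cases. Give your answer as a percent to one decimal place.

Num: 203
Determined eligible: 203 + 33 + 111 + 123 + 17 = 487
Estimated eligible among unknowns: 0.6400 × 123 = 78.72
Denom: 487 + 78.72 = 565.72
RR3 = 203 / 565.72 = 0.3588

35.9%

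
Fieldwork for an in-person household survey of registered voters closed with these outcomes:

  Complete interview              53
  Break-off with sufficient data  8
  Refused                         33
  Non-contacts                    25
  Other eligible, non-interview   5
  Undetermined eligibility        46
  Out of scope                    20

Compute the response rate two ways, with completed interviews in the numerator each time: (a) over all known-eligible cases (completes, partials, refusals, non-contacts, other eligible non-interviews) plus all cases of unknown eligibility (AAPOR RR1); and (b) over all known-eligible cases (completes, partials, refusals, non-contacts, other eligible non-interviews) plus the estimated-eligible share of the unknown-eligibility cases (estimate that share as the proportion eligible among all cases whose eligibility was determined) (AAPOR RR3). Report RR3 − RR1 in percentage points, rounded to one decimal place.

Numerator → 53
Denom → 53 + 8 + 33 + 25 + 5 + 46 = 170
RR1 = 53 / 170 = 0.3118
Eligible (known) → 53 + 8 + 33 + 25 + 5 = 124
e = 124 / (124 + 20) = 124 / 144 = 0.8611
Estimated eligible among unknowns → 0.8611 × 46 = 39.61
Denom → 124 + 39.61 = 163.61
RR3 = 53 / 163.61 = 0.3239
Difference = 32.39 − 31.18 = 1.21 percentage points

1.2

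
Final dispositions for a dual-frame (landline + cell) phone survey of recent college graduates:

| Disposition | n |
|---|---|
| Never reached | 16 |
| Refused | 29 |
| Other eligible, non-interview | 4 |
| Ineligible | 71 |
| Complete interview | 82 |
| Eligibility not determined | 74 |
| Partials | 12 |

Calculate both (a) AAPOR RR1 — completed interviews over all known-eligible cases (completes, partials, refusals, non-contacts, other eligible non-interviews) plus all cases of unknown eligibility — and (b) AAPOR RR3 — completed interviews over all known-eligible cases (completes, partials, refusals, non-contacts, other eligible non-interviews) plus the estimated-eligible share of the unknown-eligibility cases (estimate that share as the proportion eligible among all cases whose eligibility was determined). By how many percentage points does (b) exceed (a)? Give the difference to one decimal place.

4.8

Numerator = 82
Denominator = 82 + 12 + 29 + 16 + 4 + 74 = 217
RR1 = 82 / 217 = 0.3779
Determined eligible = 82 + 12 + 29 + 16 + 4 = 143
e = 143 / (143 + 71) = 143 / 214 = 0.6682
e × U = 0.6682 × 74 = 49.45
Denominator = 143 + 49.45 = 192.45
RR3 = 82 / 192.45 = 0.4261
Difference = 42.61 − 37.79 = 4.82 percentage points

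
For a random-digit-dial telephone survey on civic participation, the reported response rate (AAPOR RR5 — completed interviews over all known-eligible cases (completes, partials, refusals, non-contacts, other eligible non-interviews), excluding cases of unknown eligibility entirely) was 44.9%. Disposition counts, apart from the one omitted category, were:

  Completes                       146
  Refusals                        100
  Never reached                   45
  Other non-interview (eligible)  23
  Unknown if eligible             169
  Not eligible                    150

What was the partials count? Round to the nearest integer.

11

RR5 = 146 / D = 0.449
D = 146 / 0.449 = 325.2
Other denominator terms total 314
partials = 325.2 − 314 ≈ 11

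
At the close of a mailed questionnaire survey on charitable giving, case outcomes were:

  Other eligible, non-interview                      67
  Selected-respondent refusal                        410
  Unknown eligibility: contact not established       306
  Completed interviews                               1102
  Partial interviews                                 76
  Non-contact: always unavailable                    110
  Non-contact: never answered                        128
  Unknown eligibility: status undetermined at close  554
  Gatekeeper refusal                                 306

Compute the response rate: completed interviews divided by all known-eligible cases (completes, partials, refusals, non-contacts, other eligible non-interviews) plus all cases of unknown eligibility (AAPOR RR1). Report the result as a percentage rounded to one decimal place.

Refused = 306 + 410 = 716
Non-contacts = 128 + 110 = 238
Undetermined eligibility = 306 + 554 = 860
Num: 1102
Base: 1102 + 76 + 716 + 238 + 67 + 860 = 3059
RR1 = 1102 / 3059 = 0.3602

36.0%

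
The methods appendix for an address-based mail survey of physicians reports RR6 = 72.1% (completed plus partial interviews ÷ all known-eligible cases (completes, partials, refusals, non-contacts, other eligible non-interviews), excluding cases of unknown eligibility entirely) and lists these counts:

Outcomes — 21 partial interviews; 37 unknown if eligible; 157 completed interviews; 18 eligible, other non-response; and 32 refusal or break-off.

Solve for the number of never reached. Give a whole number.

Numerator: 157 + 21 = 178
RR6 = 178 / D = 0.721
D = 178 / 0.721 = 246.9
Rest of base = 228
never reached = 246.9 − 228 ≈ 19

19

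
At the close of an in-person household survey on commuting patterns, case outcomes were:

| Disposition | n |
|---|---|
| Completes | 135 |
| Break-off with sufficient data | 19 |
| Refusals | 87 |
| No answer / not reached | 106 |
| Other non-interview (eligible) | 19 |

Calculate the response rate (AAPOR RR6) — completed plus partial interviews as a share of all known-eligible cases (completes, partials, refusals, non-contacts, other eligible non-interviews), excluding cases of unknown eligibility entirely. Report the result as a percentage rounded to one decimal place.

42.1%

Numerator = 135 + 19 = 154
Denom = 135 + 19 + 87 + 106 + 19 = 366
RR6 = 154 / 366 = 0.4208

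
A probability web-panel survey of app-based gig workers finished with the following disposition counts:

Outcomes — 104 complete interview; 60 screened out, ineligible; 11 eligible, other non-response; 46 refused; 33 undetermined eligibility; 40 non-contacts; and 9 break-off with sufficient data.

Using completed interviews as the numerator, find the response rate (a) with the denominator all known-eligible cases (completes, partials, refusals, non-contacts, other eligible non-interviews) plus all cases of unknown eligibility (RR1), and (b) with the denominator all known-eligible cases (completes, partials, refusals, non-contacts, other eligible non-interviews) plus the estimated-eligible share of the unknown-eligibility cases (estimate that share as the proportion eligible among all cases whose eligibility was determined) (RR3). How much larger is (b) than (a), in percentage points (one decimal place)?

Top = 104
Denominator = 104 + 9 + 46 + 40 + 11 + 33 = 243
RR1 = 104 / 243 = 0.4280
Eligible (known) = 104 + 9 + 46 + 40 + 11 = 210
e = 210 / (210 + 60) = 210 / 270 = 0.7778
e × U = 0.7778 × 33 = 25.67
Denominator = 210 + 25.67 = 235.67
RR3 = 104 / 235.67 = 0.4413
Difference = 44.13 − 42.80 = 1.33 percentage points

1.3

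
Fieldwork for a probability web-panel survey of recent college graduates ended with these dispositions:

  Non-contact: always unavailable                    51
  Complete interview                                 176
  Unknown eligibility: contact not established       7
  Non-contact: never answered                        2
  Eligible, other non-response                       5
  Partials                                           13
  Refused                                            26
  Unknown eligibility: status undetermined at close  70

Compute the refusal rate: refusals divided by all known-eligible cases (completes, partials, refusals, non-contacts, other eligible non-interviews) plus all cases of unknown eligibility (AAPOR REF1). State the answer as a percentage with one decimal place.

7.4%

No answer / not reached = 2 + 51 = 53
Unknown eligibility = 7 + 70 = 77
Num: 26
Denom: 176 + 13 + 26 + 53 + 5 + 77 = 350
REF1 = 26 / 350 = 0.0743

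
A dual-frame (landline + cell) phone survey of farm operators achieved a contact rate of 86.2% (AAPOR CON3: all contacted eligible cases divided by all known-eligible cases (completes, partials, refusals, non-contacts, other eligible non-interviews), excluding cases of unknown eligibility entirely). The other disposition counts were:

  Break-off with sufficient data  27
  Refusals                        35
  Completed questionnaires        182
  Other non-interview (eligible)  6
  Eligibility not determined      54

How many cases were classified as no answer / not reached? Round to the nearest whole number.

Num: 182 + 27 + 35 + 6 = 250
CON3 = 250 / D = 0.862
D = 250 / 0.862 = 290.0
Other denominator terms total 250
no answer / not reached = 290.0 − 250 ≈ 40

40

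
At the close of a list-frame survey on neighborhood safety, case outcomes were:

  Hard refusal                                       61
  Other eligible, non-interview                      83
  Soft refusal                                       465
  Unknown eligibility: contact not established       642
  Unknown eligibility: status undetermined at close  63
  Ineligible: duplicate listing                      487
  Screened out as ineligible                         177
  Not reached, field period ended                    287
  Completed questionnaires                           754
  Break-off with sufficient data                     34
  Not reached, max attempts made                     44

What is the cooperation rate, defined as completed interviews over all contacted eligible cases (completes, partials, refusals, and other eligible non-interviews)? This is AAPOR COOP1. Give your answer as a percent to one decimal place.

54.0%

Declined to participate = 61 + 465 = 526
Non-contacts = 287 + 44 = 331
Unknown eligibility = 642 + 63 = 705
Screened out, ineligible = 177 + 487 = 664
Top = 754
Base = 754 + 34 + 526 + 83 = 1397
COOP1 = 754 / 1397 = 0.5397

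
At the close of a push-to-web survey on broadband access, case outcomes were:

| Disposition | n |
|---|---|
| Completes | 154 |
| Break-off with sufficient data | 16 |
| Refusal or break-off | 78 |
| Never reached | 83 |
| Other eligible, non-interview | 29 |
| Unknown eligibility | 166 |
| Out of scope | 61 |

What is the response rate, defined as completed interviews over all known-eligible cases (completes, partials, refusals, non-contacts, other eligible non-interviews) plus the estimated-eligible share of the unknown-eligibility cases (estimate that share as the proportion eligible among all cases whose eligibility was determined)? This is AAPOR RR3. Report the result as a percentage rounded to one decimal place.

30.7%

Numerator → 154
Determined eligible → 154 + 16 + 78 + 83 + 29 = 360
e = 360 / (360 + 61) = 360 / 421 = 0.8551
Estimated eligible among unknowns → 0.8551 × 166 = 141.95
Denominator → 360 + 141.95 = 501.95
RR3 = 154 / 501.95 = 0.3068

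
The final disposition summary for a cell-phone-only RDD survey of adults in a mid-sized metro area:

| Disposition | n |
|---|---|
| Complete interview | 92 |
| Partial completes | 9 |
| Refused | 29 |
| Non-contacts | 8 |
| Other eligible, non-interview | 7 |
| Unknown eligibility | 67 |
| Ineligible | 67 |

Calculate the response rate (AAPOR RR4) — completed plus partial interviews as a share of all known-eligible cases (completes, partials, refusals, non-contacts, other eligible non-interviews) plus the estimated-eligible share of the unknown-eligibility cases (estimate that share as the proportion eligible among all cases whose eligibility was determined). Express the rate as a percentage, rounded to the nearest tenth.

Num = 92 + 9 = 101
Determined eligible = 92 + 9 + 29 + 8 + 7 = 145
e = 145 / (145 + 67) = 145 / 212 = 0.6840
e × U = 0.6840 × 67 = 45.83
Denom = 145 + 45.83 = 190.83
RR4 = 101 / 190.83 = 0.5293

52.9%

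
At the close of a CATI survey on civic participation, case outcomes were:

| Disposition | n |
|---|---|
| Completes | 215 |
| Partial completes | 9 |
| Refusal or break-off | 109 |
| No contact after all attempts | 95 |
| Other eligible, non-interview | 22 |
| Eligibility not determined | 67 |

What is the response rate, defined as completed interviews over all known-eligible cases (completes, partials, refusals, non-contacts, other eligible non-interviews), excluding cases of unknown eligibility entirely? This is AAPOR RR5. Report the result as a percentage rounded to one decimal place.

47.8%

Top: 215
Denominator: 215 + 9 + 109 + 95 + 22 = 450
RR5 = 215 / 450 = 0.4778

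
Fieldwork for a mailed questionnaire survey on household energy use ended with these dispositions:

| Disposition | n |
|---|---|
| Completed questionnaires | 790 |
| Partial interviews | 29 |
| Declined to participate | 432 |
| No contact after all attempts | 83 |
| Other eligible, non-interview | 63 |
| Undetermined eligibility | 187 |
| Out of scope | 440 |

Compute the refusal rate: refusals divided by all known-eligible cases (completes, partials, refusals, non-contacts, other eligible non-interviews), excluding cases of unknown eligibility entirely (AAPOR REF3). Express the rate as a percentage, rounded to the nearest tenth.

30.9%

Num → 432
Denominator → 790 + 29 + 432 + 83 + 63 = 1397
REF3 = 432 / 1397 = 0.3092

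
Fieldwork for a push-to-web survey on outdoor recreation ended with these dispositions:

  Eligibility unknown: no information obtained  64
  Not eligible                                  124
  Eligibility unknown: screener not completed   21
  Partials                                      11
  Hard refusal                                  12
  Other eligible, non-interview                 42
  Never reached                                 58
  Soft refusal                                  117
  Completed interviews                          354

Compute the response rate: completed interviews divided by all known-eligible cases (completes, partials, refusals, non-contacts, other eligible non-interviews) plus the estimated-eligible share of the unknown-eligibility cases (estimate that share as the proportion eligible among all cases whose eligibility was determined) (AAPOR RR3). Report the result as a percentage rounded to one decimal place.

Refused = 12 + 117 = 129
Undetermined eligibility = 21 + 64 = 85
Num → 354
Known eligible → 354 + 11 + 129 + 58 + 42 = 594
e = 594 / (594 + 124) = 594 / 718 = 0.8273
Estimated eligible among unknowns → 0.8273 × 85 = 70.32
Denominator → 594 + 70.32 = 664.32
RR3 = 354 / 664.32 = 0.5329

53.3%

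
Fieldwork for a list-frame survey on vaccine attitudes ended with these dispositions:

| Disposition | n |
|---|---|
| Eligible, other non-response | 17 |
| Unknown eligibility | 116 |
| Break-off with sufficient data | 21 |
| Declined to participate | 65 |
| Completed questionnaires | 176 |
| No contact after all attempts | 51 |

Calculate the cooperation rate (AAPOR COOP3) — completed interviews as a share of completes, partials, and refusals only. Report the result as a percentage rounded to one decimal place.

Top: 176
Base: 176 + 21 + 65 = 262
COOP3 = 176 / 262 = 0.6718

67.2%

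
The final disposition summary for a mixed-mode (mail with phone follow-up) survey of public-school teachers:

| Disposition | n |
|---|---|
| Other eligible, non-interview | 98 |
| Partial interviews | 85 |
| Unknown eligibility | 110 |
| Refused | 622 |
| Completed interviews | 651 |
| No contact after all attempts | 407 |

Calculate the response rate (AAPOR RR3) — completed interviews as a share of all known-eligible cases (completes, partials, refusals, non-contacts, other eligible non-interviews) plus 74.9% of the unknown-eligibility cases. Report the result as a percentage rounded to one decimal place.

Numerator → 651
Determined eligible → 651 + 85 + 622 + 407 + 98 = 1863
Estimated eligible among unknowns → 0.7490 × 110 = 82.39
Denom → 1863 + 82.39 = 1945.39
RR3 = 651 / 1945.39 = 0.3346

33.5%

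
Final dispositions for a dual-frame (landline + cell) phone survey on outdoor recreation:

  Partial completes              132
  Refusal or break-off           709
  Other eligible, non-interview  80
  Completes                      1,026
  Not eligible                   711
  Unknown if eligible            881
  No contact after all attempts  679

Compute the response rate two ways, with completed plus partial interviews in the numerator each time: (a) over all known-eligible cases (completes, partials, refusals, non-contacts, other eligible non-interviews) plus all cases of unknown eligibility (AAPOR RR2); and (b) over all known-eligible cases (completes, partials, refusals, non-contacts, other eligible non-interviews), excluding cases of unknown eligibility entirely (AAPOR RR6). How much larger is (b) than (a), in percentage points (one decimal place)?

Numerator → 1026 + 132 = 1158
Base → 1026 + 132 + 709 + 679 + 80 + 881 = 3507
RR2 = 1158 / 3507 = 0.3302
Base → 1026 + 132 + 709 + 679 + 80 = 2626
RR6 = 1158 / 2626 = 0.4410
Difference = 44.10 − 33.02 = 11.08 percentage points

11.1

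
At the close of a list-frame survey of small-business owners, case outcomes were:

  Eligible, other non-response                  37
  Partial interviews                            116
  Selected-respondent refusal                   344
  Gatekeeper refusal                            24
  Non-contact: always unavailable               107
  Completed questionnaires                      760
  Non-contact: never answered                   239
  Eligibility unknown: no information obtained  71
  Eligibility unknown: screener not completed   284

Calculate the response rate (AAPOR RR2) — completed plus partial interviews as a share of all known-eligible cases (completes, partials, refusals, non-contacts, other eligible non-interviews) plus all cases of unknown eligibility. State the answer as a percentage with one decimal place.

Refused = 24 + 344 = 368
Never reached = 239 + 107 = 346
Unknown eligibility = 284 + 71 = 355
Top = 760 + 116 = 876
Base = 760 + 116 + 368 + 346 + 37 + 355 = 1982
RR2 = 876 / 1982 = 0.4420

44.2%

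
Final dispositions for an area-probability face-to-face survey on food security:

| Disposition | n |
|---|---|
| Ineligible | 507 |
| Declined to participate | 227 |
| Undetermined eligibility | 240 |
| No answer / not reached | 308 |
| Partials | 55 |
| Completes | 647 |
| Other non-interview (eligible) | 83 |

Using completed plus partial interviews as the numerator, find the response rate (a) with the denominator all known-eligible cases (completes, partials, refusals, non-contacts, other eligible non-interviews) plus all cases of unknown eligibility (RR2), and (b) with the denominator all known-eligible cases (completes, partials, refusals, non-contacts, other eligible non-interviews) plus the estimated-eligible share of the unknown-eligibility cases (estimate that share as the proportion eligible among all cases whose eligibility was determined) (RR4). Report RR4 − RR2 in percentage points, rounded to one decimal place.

2.0

Numerator = 647 + 55 = 702
Base = 647 + 55 + 227 + 308 + 83 + 240 = 1560
RR2 = 702 / 1560 = 0.4500
Eligible (known) = 647 + 55 + 227 + 308 + 83 = 1320
e = 1320 / (1320 + 507) = 1320 / 1827 = 0.7225
Estimated eligible among unknowns = 0.7225 × 240 = 173.40
Base = 1320 + 173.40 = 1493.40
RR4 = 702 / 1493.40 = 0.4701
Difference = 47.01 − 45.00 = 2.01 percentage points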